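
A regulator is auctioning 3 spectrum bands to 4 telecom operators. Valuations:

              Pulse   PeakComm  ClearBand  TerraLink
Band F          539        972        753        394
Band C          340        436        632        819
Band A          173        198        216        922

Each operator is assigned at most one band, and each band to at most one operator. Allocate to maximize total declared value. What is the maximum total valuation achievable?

Optimal: PeakComm→Band F ($972M), ClearBand→Band C ($632M), TerraLink→Band A ($922M) — total 972+632+922 = $2526M.
Next-best assignment: PeakComm→Band F, Pulse→Band C, TerraLink→Band A = $2234M.
Swapping TerraLink↔PeakComm (TerraLink→Band F $394M, PeakComm→Band A $198M) loses 1302.

Maximum total: $2526M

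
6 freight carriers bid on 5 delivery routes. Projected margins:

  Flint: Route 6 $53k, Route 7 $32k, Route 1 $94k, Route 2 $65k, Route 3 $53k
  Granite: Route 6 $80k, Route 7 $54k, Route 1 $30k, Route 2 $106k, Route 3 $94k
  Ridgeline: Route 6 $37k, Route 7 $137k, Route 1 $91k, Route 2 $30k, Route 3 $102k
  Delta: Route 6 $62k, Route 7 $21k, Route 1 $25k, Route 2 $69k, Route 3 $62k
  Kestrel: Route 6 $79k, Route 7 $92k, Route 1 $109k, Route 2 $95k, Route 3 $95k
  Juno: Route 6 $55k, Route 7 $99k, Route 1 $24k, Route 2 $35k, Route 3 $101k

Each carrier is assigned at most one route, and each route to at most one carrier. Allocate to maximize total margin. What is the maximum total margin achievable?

Maximum total: $517k

Optimal: Kestrel→Route 6 ($79k), Ridgeline→Route 7 ($137k), Flint→Route 1 ($94k), Granite→Route 2 ($106k), Juno→Route 3 ($101k) — total 79+137+94+106+101 = $517k.
Max-entry greedy (repeatedly take the single best remaining cell) gives $515k, worse by 2.
Swapping Flint↔Ridgeline (Flint→Route 7 $32k, Ridgeline→Route 1 $91k) loses 108.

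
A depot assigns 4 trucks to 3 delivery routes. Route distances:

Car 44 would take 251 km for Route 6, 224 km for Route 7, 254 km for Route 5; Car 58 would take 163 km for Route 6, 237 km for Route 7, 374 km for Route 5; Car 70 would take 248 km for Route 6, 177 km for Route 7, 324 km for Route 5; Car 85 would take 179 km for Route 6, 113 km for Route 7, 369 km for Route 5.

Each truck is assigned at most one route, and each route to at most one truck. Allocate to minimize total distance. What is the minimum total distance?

Min total: 530 km

Optimal: Car 58→Route 6 (163 km), Car 85→Route 7 (113 km), Car 44→Route 5 (254 km) — total 163+113+254 = 530 km.
Row-greedy (each truck in turn takes its cheapest remaining route) gives 711 km, worse by 181.
Next-best assignment: Car 58→Route 6, Car 70→Route 7, Car 44→Route 5 = 594 km.
No other one-to-one assignment undercuts 530 km.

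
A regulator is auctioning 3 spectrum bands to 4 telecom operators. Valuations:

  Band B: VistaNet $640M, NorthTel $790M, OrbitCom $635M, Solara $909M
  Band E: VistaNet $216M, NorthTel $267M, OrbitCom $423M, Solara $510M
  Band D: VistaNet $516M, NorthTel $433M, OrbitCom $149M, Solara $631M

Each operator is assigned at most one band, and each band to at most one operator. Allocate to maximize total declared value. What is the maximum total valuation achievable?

Max total: $1848M

This is the linear assignment problem.
Optimal: Solara→Band B ($909M), OrbitCom→Band E ($423M), VistaNet→Band D ($516M) — total 909+423+516 = $1848M.
Row-greedy (each operator in turn takes its best remaining band) gives $1496M, worse by 352.
Checked against all permutations: $1848M is optimal.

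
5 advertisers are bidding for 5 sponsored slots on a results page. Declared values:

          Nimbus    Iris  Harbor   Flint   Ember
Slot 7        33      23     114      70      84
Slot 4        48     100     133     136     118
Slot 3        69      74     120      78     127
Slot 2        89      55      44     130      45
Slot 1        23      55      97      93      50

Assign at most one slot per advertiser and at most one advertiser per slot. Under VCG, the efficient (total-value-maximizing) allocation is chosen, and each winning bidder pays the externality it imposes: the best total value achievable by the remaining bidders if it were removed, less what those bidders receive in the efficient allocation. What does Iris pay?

Efficient allocation: Nimbus→Slot 2 ($89), Iris→Slot 4 ($100), Harbor→Slot 7 ($114), Flint→Slot 1 ($93), Ember→Slot 3 ($127); total welfare W = $523.
Iris receives Slot 4 at value $100, so the others get W − 100 = $423.
Without Iris: best allocation of the remaining 4 bidders over all 5 slots is Nimbus→Slot 2 ($89), Harbor→Slot 7 ($114), Flint→Slot 4 ($136), Ember→Slot 3 ($127), total $466.
VCG payment = (others' best without Iris) − (others' welfare with Iris) = 466 − 423 = $43.

Iris pays $43.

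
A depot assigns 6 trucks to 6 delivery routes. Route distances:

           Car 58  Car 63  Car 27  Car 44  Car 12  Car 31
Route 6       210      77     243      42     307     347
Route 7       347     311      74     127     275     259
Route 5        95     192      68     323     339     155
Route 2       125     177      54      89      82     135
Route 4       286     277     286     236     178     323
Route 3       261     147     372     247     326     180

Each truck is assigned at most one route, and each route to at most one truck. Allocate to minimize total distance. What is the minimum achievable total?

Min total: 671 km

Optimal: Car 58→Route 5 (95 km), Car 63→Route 3 (147 km), Car 27→Route 7 (74 km), Car 44→Route 6 (42 km), Car 12→Route 4 (178 km), Car 31→Route 2 (135 km) — total 95+147+74+42+178+135 = 671 km.
Min-entry greedy (repeatedly take the single cheapest remaining cell) gives 775 km, worse by 104.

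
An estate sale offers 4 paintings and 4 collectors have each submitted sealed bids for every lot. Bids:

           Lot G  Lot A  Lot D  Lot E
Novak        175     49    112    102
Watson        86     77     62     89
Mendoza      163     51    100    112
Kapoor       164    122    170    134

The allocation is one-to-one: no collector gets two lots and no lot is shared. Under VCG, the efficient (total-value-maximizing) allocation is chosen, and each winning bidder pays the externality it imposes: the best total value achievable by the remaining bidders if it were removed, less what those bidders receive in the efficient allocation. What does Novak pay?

Novak pays $63.

Efficient allocation: Novak→Lot G ($175), Watson→Lot A ($77), Mendoza→Lot E ($112), Kapoor→Lot D ($170); total welfare W = $534.
Novak receives Lot G at value $175, so the others get W − 175 = $359.
Without Novak: best allocation of the remaining 3 bidders over all 4 lots is Watson→Lot E ($89), Mendoza→Lot G ($163), Kapoor→Lot D ($170), total $422.
VCG payment = (others' best without Novak) − (others' welfare with Novak) = 422 − 359 = $63.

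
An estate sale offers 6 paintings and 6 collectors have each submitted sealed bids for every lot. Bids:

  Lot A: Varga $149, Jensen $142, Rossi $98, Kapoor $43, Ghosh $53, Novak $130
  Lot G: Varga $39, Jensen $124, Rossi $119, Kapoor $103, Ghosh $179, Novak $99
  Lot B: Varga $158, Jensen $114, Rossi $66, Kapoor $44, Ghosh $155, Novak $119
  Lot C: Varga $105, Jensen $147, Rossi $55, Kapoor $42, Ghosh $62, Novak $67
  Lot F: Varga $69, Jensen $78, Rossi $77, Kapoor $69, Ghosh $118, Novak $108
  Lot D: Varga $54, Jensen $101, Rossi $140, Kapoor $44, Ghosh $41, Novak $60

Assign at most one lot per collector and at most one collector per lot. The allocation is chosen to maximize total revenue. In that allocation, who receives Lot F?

Optimal: Varga→Lot B ($158), Jensen→Lot C ($147), Rossi→Lot D ($140), Kapoor→Lot F ($69), Ghosh→Lot G ($179), Novak→Lot A ($130) — total 158+147+140+69+179+130 = $823.
Next-best assignment: Varga→Lot A, Jensen→Lot C, Rossi→Lot D, Kapoor→Lot F, Ghosh→Lot G, Novak→Lot B = $803.
Swapping Varga↔Ghosh (Varga→Lot G $39, Ghosh→Lot B $155) loses 143.
Kapoor's own top lot is Lot G ($103), but forcing Kapoor→Lot G and reassigning the rest optimally gives only $802 — worse by 21.

Kapoor receives Lot F.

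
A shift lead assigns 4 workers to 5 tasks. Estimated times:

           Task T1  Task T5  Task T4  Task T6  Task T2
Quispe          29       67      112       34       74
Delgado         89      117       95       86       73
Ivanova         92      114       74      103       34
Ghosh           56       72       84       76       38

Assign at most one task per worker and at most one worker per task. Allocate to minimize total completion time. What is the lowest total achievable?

Min total: 219 min

This is the linear assignment problem.
Optimal: Quispe→Task T6 (34 min), Delgado→Task T4 (95 min), Ivanova→Task T2 (34 min), Ghosh→Task T1 (56 min) — total 34+95+34+56 = 219 min.
Column-greedy (each task in turn goes to its cheapest remaining worker) gives 261 min, worse by 42.
Next-best assignment: Quispe→Task T1, Delgado→Task T6, Ivanova→Task T2, Ghosh→Task T5 = 221 min.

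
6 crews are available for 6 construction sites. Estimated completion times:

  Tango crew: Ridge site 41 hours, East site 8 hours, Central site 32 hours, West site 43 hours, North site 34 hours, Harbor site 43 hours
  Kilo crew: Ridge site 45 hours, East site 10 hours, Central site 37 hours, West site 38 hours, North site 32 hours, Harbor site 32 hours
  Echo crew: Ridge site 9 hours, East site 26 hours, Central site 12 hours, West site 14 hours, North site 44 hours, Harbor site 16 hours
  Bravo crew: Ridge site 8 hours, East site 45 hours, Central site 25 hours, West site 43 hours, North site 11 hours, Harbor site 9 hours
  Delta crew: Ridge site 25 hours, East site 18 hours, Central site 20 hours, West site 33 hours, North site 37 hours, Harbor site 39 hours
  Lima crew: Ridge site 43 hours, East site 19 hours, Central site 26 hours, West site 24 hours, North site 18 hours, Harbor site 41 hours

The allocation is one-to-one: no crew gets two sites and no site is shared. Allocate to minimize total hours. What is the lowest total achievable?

Optimal: Tango crew→East site (8 hours), Kilo crew→Harbor site (32 hours), Echo crew→West site (14 hours), Bravo crew→Ridge site (8 hours), Delta crew→Central site (20 hours), Lima crew→North site (18 hours) — total 8+32+14+8+20+18 = 100 hours.
Row-greedy (each crew in turn takes its cheapest remaining site) gives 102 hours, worse by 2.
No other one-to-one assignment undercuts 100 hours.

Minimum total: 100 hours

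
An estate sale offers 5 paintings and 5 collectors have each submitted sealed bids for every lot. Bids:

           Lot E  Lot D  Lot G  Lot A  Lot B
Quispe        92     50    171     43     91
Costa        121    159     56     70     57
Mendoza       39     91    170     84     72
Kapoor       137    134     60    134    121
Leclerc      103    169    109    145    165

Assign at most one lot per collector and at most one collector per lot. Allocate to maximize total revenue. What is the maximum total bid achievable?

Max total: $720

Optimal: Quispe→Lot E ($92), Costa→Lot D ($159), Mendoza→Lot G ($170), Kapoor→Lot A ($134), Leclerc→Lot B ($165) — total 92+159+170+134+165 = $720.
Column-greedy (each lot in turn goes to its best remaining collector) gives $618, worse by 102.
No other one-to-one assignment exceeds $720.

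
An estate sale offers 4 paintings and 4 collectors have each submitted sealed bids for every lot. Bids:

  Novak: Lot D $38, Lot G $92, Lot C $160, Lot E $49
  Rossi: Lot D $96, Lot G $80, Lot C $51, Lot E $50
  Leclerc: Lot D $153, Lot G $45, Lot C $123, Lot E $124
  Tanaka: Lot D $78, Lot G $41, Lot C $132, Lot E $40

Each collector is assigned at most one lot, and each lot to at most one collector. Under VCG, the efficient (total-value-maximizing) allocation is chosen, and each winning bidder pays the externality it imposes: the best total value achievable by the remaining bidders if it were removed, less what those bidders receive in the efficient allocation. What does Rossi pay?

Rossi pays $29.

Efficient allocation: Novak→Lot G ($92), Rossi→Lot D ($96), Leclerc→Lot E ($124), Tanaka→Lot C ($132); total welfare W = $444.
Rossi receives Lot D at value $96, so the others get W − 96 = $348.
Without Rossi: best allocation of the remaining 3 bidders over all 4 lots is Novak→Lot G ($92), Leclerc→Lot D ($153), Tanaka→Lot C ($132), total $377.
VCG payment = (others' best without Rossi) − (others' welfare with Rossi) = 377 − 348 = $29.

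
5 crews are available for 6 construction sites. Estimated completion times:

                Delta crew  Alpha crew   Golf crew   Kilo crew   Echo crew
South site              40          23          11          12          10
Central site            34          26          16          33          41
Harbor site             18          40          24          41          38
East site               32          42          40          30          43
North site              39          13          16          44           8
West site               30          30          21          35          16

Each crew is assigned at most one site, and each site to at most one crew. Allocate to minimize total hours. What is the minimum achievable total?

Min total: 75 hours

Optimal: Delta crew→Harbor site (18 hours), Alpha crew→North site (13 hours), Golf crew→Central site (16 hours), Kilo crew→South site (12 hours), Echo crew→West site (16 hours) — total 18+13+16+12+16 = 75 hours.
Min-entry greedy (repeatedly take the single cheapest remaining cell) gives 93 hours, worse by 18.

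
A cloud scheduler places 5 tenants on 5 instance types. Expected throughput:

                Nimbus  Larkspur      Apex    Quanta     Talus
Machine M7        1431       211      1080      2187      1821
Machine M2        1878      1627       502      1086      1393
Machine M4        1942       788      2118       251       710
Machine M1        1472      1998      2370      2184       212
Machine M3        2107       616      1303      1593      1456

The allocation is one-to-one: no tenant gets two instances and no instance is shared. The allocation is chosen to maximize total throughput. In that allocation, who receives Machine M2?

This is a one-to-one assignment (maximum-weight bipartite matching).
Optimal: Nimbus→Machine M3 (2107 ops/s), Larkspur→Machine M2 (1627 ops/s), Apex→Machine M4 (2118 ops/s), Quanta→Machine M1 (2184 ops/s), Talus→Machine M7 (1821 ops/s) — total 2107+1627+2118+2184+1821 = 9857 ops/s.
Max-entry greedy (repeatedly take the single best remaining cell) gives 9001 ops/s, worse by 856.
Next-best assignment: Nimbus→Machine M3, Larkspur→Machine M1, Apex→Machine M4, Quanta→Machine M7, Talus→Machine M2 = 9803 ops/s.
Larkspur's own top instance is Machine M1 (1998 ops/s), but forcing Larkspur→Machine M1 and reassigning the rest optimally gives only 9803 ops/s — worse by 54.

Larkspur receives Machine M2.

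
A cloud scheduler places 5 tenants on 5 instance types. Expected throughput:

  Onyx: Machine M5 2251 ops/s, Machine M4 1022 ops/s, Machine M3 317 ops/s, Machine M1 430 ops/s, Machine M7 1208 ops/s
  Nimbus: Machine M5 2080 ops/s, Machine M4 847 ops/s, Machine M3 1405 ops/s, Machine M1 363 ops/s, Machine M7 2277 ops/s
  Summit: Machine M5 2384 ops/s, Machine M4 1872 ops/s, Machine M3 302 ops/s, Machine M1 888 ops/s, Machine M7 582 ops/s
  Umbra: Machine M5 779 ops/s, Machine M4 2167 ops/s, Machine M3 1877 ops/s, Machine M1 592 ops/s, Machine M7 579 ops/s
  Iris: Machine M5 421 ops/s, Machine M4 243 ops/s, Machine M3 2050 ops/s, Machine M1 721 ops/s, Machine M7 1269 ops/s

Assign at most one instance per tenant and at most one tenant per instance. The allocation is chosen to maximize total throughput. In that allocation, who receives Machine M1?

This is the linear assignment problem.
Optimal: Onyx→Machine M5 (2251 ops/s), Nimbus→Machine M7 (2277 ops/s), Summit→Machine M1 (888 ops/s), Umbra→Machine M4 (2167 ops/s), Iris→Machine M3 (2050 ops/s) — total 2251+2277+888+2167+2050 = 9633 ops/s.
Max-entry greedy (repeatedly take the single best remaining cell) gives 9308 ops/s, worse by 325.
Next-best assignment: Onyx→Machine M1, Nimbus→Machine M7, Summit→Machine M5, Umbra→Machine M4, Iris→Machine M3 = 9308 ops/s.
Summit's own top instance is Machine M5 (2384 ops/s), but forcing Summit→Machine M5 and reassigning the rest optimally gives only 9308 ops/s — worse by 325.

Summit receives Machine M1.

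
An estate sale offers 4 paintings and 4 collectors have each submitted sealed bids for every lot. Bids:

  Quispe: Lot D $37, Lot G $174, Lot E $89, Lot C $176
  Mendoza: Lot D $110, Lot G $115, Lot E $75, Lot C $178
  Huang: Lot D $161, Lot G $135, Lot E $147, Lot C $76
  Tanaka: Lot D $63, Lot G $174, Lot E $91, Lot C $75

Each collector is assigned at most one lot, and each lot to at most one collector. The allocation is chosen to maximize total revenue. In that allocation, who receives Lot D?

Mendoza receives Lot D.

This is a one-to-one assignment (maximum-weight bipartite matching).
Optimal: Quispe→Lot C ($176), Mendoza→Lot D ($110), Huang→Lot E ($147), Tanaka→Lot G ($174) — total 176+110+147+174 = $607.
Row-greedy (each collector in turn takes its best remaining lot) gives $543, worse by 64.
Every other assignment is strictly worse.
Mendoza's own top lot is Lot C ($178), but forcing Mendoza→Lot C and reassigning the rest optimally gives only $604 — worse by 3.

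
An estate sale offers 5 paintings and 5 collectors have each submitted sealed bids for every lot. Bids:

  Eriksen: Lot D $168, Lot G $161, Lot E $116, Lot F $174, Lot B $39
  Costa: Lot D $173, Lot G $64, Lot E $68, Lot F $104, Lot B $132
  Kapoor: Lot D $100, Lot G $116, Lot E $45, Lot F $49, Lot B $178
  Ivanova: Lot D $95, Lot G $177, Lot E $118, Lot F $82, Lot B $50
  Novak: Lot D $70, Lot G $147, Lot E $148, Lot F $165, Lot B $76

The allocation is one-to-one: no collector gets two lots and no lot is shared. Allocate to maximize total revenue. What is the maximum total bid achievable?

Max total: $850

Optimal: Eriksen→Lot F ($174), Costa→Lot D ($173), Kapoor→Lot B ($178), Ivanova→Lot G ($177), Novak→Lot E ($148) — total 174+173+178+177+148 = $850.
Next-best assignment: Eriksen→Lot E, Costa→Lot D, Kapoor→Lot B, Ivanova→Lot G, Novak→Lot F = $809.
Every other assignment is strictly worse.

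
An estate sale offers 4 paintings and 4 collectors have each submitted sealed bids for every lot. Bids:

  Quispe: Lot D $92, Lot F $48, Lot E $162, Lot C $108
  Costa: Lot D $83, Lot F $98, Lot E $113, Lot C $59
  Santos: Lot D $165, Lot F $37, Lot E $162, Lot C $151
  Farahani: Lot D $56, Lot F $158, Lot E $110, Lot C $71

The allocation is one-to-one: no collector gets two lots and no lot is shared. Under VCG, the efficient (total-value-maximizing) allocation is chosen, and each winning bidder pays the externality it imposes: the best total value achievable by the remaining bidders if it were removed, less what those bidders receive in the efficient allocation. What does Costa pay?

Costa pays $14.

Efficient allocation: Quispe→Lot E ($162), Costa→Lot D ($83), Santos→Lot C ($151), Farahani→Lot F ($158); total welfare W = $554.
Costa receives Lot D at value $83, so the others get W − 83 = $471.
Without Costa: best allocation of the remaining 3 bidders over all 4 lots is Quispe→Lot E ($162), Santos→Lot D ($165), Farahani→Lot F ($158), total $485.
VCG payment = (others' best without Costa) − (others' welfare with Costa) = 485 − 471 = $14.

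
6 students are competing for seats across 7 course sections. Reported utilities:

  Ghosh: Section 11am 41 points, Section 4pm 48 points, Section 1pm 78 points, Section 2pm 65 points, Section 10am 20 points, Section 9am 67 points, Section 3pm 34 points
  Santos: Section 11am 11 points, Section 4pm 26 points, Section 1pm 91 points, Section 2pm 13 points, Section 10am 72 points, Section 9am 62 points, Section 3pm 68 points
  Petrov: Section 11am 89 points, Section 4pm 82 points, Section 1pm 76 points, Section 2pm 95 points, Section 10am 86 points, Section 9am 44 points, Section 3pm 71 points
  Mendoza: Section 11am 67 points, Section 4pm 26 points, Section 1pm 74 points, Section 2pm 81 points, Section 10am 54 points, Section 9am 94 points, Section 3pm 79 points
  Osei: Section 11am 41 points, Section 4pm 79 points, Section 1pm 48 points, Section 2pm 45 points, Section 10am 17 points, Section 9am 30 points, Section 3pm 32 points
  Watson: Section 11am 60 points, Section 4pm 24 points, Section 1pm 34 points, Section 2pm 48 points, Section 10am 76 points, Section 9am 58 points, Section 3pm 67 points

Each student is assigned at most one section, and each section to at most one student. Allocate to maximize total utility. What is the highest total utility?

Optimal: Ghosh→Section 2pm (65 points), Santos→Section 1pm (91 points), Petrov→Section 11am (89 points), Mendoza→Section 9am (94 points), Osei→Section 4pm (79 points), Watson→Section 10am (76 points) — total 65+91+89+94+79+76 = 494 points.
Row-greedy (each student in turn takes its best remaining section) gives 485 points, worse by 9.
Every other assignment is strictly worse.

Max total: 494 points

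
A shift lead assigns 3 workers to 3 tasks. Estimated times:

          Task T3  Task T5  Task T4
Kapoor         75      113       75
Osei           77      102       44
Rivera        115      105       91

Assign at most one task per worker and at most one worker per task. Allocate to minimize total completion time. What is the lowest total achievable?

Optimal: Kapoor→Task T3 (75 min), Osei→Task T4 (44 min), Rivera→Task T5 (105 min) — total 75+44+105 = 224 min.
Column-greedy (each task in turn goes to its cheapest remaining worker) gives 268 min, worse by 44.
Swapping Osei↔Kapoor (Osei→Task T3 77 min, Kapoor→Task T4 75 min) adds 33.

Min total: 224 min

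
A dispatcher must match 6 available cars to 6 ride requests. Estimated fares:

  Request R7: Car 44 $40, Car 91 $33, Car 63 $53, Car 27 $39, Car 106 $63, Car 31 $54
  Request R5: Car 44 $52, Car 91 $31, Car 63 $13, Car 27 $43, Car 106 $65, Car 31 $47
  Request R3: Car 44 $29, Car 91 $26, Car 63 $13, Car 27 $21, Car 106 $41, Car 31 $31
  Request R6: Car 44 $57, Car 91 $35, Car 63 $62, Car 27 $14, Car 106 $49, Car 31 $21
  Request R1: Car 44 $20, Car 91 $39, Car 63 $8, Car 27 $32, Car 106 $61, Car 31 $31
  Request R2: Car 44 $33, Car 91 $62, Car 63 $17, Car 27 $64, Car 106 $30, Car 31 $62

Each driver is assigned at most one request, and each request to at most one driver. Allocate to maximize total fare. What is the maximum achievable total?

This is the linear assignment problem.
Optimal: Car 44→Request R5 ($52), Car 91→Request R3 ($26), Car 63→Request R6 ($62), Car 27→Request R2 ($64), Car 106→Request R1 ($61), Car 31→Request R7 ($54) — total 52+26+62+64+61+54 = $319.
Row-greedy (each driver in turn takes its best remaining request) gives $307, worse by 12.
Next-best assignment: Car 44→Request R3, Car 91→Request R1, Car 63→Request R6, Car 27→Request R2, Car 106→Request R5, Car 31→Request R7 = $313.
Every other assignment is strictly worse.

Max total: $319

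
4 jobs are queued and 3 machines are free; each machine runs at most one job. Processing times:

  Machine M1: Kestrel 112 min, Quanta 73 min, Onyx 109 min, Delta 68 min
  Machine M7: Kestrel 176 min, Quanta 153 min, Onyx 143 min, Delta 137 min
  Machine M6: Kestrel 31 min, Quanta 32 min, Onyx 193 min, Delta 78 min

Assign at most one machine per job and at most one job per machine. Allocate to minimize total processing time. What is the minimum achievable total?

Treat this as an assignment problem: match each job to one machine.
Optimal: Quanta→Machine M1 (73 min), Delta→Machine M7 (137 min), Kestrel→Machine M6 (31 min) — total 73+137+31 = 241 min.
Row-greedy (each job in turn takes its cheapest remaining machine) gives 247 min, worse by 6.
Every other assignment is strictly worse.

Min total: 241 min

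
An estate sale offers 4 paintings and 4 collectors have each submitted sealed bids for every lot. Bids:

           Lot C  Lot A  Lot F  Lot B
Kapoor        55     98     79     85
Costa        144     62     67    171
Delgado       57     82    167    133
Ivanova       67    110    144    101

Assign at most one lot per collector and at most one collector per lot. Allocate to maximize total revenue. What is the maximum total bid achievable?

Optimal: Kapoor→Lot A ($98), Costa→Lot C ($144), Delgado→Lot B ($133), Ivanova→Lot F ($144) — total 98+144+133+144 = $519.
Column-greedy (each lot in turn goes to its best remaining collector) gives $506, worse by 13.
Every other assignment is strictly worse.

Maximum total: $519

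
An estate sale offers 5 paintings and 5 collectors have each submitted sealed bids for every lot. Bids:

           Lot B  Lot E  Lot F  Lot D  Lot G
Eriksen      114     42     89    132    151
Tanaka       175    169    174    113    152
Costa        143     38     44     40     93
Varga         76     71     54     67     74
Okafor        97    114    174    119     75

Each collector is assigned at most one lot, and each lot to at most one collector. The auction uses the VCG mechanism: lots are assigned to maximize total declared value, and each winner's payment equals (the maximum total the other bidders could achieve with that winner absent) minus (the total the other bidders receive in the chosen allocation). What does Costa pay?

Costa pays $10.

Efficient allocation: Eriksen→Lot G ($151), Tanaka→Lot E ($169), Costa→Lot B ($143), Varga→Lot D ($67), Okafor→Lot F ($174); total welfare W = $704.
Costa receives Lot B at value $143, so the others get W − 143 = $561.
Without Costa: best allocation of the remaining 4 bidders over all 5 lots is Eriksen→Lot G ($151), Tanaka→Lot B ($175), Varga→Lot E ($71), Okafor→Lot F ($174), total $571.
VCG payment = (others' best without Costa) − (others' welfare with Costa) = 571 − 561 = $10.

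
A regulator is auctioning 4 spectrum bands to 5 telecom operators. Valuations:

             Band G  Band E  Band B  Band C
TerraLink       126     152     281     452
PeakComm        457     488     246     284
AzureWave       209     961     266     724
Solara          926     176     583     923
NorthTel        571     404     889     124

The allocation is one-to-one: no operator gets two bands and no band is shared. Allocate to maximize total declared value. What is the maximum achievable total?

Max total: $3230M

Optimal: PeakComm→Band G ($457M), AzureWave→Band E ($961M), NorthTel→Band B ($889M), Solara→Band C ($923M) — total 457+961+889+923 = $3230M.
Max-entry greedy (repeatedly take the single best remaining cell) gives $3228M, worse by 2.
Next-best assignment: Solara→Band G, AzureWave→Band E, NorthTel→Band B, TerraLink→Band C = $3228M.
Every other assignment is strictly worse.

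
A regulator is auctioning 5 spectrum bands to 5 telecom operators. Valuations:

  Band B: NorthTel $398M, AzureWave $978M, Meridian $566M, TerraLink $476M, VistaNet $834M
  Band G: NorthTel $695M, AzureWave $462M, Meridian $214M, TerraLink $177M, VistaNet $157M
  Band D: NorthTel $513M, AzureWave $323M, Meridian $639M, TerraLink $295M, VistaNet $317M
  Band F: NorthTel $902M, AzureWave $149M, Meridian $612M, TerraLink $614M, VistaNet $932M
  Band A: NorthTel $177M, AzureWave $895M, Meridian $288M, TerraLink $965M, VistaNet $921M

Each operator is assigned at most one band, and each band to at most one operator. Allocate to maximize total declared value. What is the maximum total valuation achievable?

This is a one-to-one assignment (maximum-weight bipartite matching).
Optimal: NorthTel→Band G ($695M), AzureWave→Band B ($978M), Meridian→Band D ($639M), TerraLink→Band A ($965M), VistaNet→Band F ($932M) — total 695+978+639+965+932 = $4209M.
Row-greedy (each operator in turn takes its best remaining band) gives $3641M, worse by 568.
Every other assignment is strictly worse.

Maximum total: $4209M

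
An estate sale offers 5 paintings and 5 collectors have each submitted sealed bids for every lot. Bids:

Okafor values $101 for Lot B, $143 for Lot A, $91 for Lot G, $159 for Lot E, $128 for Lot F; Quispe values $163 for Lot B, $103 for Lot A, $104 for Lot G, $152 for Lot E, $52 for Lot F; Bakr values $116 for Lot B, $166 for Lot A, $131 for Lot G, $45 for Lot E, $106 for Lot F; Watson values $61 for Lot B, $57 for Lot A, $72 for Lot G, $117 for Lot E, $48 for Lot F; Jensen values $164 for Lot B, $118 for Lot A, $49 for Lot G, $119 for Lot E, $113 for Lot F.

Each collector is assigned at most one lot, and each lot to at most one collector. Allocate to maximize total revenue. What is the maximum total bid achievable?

Maximum total: $682

This is a one-to-one assignment (maximum-weight bipartite matching).
Optimal: Okafor→Lot F ($128), Quispe→Lot E ($152), Bakr→Lot A ($166), Watson→Lot G ($72), Jensen→Lot B ($164) — total 128+152+166+72+164 = $682.
Row-greedy (each collector in turn takes its best remaining lot) gives $673, worse by 9.
Every other assignment is strictly worse.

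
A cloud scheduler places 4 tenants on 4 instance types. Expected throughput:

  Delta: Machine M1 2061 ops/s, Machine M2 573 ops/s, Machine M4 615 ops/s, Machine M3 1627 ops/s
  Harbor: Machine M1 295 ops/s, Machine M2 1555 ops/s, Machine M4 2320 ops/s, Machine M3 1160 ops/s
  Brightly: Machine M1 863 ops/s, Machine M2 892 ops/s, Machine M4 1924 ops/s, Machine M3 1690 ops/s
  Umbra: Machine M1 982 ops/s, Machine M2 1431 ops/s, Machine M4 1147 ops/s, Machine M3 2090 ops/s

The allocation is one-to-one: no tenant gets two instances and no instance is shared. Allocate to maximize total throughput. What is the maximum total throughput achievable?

Optimal: Delta→Machine M1 (2061 ops/s), Harbor→Machine M2 (1555 ops/s), Brightly→Machine M4 (1924 ops/s), Umbra→Machine M3 (2090 ops/s) — total 2061+1555+1924+2090 = 7630 ops/s.
Next-best assignment: Delta→Machine M1, Harbor→Machine M4, Brightly→Machine M3, Umbra→Machine M2 = 7502 ops/s.
Swapping Umbra↔Harbor (Umbra→Machine M2 1431 ops/s, Harbor→Machine M3 1160 ops/s) loses 1054.
Every other assignment is strictly worse.

Maximum total: 7630 ops/s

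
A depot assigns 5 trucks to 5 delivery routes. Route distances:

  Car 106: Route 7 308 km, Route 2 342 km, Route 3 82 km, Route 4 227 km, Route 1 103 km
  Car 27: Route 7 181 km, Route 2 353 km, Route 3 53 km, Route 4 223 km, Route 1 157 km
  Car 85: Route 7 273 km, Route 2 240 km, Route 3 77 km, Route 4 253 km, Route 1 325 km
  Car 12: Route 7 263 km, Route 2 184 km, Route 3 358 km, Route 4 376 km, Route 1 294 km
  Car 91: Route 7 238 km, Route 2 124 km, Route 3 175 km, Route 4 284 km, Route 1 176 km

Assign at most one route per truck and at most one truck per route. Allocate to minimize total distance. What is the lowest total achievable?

This is a one-to-one assignment (minimum-cost bipartite matching).
Optimal: Car 106→Route 1 (103 km), Car 27→Route 4 (223 km), Car 85→Route 3 (77 km), Car 12→Route 7 (263 km), Car 91→Route 2 (124 km) — total 103+223+77+263+124 = 790 km.
Min-entry greedy (repeatedly take the single cheapest remaining cell) gives 796 km, worse by 6.
Next-best assignment: Car 106→Route 1, Car 27→Route 3, Car 85→Route 4, Car 12→Route 7, Car 91→Route 2 = 796 km.

Minimum total: 790 km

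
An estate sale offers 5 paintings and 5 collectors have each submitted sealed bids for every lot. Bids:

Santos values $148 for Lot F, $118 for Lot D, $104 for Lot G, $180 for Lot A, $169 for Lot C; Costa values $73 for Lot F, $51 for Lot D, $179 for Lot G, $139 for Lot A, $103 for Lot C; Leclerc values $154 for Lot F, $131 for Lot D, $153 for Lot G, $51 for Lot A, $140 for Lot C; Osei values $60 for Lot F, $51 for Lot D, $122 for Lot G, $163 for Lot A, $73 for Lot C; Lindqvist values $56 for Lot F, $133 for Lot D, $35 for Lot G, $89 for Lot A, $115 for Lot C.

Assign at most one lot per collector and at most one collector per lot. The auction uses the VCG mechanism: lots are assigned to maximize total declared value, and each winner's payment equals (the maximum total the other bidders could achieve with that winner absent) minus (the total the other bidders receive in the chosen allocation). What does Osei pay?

Osei pays $11.

Efficient allocation: Santos→Lot C ($169), Costa→Lot G ($179), Leclerc→Lot F ($154), Osei→Lot A ($163), Lindqvist→Lot D ($133); total welfare W = $798.
Osei receives Lot A at value $163, so the others get W − 163 = $635.
Without Osei: best allocation of the remaining 4 bidders over all 5 lots is Santos→Lot A ($180), Costa→Lot G ($179), Leclerc→Lot F ($154), Lindqvist→Lot D ($133), total $646.
VCG payment = (others' best without Osei) − (others' welfare with Osei) = 646 − 635 = $11.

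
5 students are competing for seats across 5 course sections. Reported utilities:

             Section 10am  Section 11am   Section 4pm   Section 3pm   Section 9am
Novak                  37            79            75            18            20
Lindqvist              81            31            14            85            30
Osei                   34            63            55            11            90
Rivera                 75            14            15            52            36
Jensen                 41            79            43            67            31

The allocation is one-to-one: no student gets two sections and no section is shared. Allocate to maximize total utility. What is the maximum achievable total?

Optimal: Novak→Section 4pm (75 points), Lindqvist→Section 3pm (85 points), Osei→Section 9am (90 points), Rivera→Section 10am (75 points), Jensen→Section 11am (79 points) — total 75+85+90+75+79 = 404 points.
Max-entry greedy (repeatedly take the single best remaining cell) gives 372 points, worse by 32.

Maximum total: 404 points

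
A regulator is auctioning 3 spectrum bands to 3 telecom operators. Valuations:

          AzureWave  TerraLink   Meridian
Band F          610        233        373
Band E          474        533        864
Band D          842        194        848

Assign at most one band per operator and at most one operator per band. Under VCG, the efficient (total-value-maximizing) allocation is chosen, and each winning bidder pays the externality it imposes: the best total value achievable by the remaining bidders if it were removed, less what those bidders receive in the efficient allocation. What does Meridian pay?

Meridian pays $232M.

Efficient allocation: AzureWave→Band F ($610M), TerraLink→Band E ($533M), Meridian→Band D ($848M); total welfare W = $1991M.
Meridian receives Band D at value $848M, so the others get W − 848 = $1143M.
Without Meridian: best allocation of the remaining 2 bidders over all 3 bands is AzureWave→Band D ($842M), TerraLink→Band E ($533M), total $1375M.
VCG payment = (others' best without Meridian) − (others' welfare with Meridian) = 1375 − 1143 = $232M.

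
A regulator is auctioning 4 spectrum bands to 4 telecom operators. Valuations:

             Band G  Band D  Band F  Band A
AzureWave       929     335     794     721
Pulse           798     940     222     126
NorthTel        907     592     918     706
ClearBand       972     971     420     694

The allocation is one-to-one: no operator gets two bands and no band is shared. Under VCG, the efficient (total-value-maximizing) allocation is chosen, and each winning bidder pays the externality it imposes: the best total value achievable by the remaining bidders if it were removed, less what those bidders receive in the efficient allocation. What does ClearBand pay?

Efficient allocation: AzureWave→Band A ($721M), Pulse→Band D ($940M), NorthTel→Band F ($918M), ClearBand→Band G ($972M); total welfare W = $3551M.
ClearBand receives Band G at value $972M, so the others get W − 972 = $2579M.
Without ClearBand: best allocation of the remaining 3 bidders over all 4 bands is AzureWave→Band G ($929M), Pulse→Band D ($940M), NorthTel→Band F ($918M), total $2787M.
VCG payment = (others' best without ClearBand) − (others' welfare with ClearBand) = 2787 − 2579 = $208M.

ClearBand pays $208M.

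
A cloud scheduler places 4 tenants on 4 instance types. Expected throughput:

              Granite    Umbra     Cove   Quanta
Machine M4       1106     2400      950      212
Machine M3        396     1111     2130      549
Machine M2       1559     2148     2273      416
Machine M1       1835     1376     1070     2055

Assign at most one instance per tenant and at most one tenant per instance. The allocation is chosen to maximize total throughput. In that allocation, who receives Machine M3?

This is a one-to-one assignment (maximum-weight bipartite matching).
Optimal: Granite→Machine M2 (1559 ops/s), Umbra→Machine M4 (2400 ops/s), Cove→Machine M3 (2130 ops/s), Quanta→Machine M1 (2055 ops/s) — total 1559+2400+2130+2055 = 8144 ops/s.
Max-entry greedy (repeatedly take the single best remaining cell) gives 7124 ops/s, worse by 1020.
Cove's own top instance is Machine M2 (2273 ops/s), but forcing Cove→Machine M2 and reassigning the rest optimally gives only 7124 ops/s — worse by 1020.

Cove receives Machine M3.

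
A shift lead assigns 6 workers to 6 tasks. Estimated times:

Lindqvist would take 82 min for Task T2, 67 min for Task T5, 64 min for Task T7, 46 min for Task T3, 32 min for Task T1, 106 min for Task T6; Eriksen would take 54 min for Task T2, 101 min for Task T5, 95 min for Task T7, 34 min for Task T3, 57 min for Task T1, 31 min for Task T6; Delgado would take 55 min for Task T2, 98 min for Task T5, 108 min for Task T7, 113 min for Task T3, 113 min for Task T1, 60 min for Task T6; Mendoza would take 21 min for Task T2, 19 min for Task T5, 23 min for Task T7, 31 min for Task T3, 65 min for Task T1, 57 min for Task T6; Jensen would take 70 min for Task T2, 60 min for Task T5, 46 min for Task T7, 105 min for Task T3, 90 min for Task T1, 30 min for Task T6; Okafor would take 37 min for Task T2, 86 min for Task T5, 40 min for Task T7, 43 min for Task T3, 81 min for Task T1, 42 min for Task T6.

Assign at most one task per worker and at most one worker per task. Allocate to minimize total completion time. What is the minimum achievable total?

Minimum total: 210 min

This is a one-to-one assignment (minimum-cost bipartite matching).
Optimal: Lindqvist→Task T1 (32 min), Eriksen→Task T3 (34 min), Delgado→Task T2 (55 min), Mendoza→Task T5 (19 min), Jensen→Task T6 (30 min), Okafor→Task T7 (40 min) — total 32+34+55+19+30+40 = 210 min.
Column-greedy (each task in turn goes to its cheapest remaining worker) gives 247 min, worse by 37.
Swapping Lindqvist↔Okafor (Lindqvist→Task T7 64 min, Okafor→Task T1 81 min) adds 73.
Checked against all permutations: 210 min is optimal.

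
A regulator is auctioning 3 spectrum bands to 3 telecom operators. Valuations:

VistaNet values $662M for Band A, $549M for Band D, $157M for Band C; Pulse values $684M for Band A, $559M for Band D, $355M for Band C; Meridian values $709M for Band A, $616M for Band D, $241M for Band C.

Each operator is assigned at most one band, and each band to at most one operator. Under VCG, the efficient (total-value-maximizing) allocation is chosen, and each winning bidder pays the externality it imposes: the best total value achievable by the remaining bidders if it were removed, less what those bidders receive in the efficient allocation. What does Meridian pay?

Meridian pays $216M.

Efficient allocation: VistaNet→Band A ($662M), Pulse→Band C ($355M), Meridian→Band D ($616M); total welfare W = $1633M.
Meridian receives Band D at value $616M, so the others get W − 616 = $1017M.
Without Meridian: best allocation of the remaining 2 bidders over all 3 bands is VistaNet→Band D ($549M), Pulse→Band A ($684M), total $1233M.
VCG payment = (others' best without Meridian) − (others' welfare with Meridian) = 1233 − 1017 = $216M.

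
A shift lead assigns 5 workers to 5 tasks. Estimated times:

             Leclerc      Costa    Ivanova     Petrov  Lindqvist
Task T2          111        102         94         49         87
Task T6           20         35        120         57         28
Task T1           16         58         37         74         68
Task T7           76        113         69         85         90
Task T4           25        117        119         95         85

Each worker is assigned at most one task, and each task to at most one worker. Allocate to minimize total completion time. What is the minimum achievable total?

Optimal: Leclerc→Task T4 (25 min), Costa→Task T1 (58 min), Ivanova→Task T7 (69 min), Petrov→Task T2 (49 min), Lindqvist→Task T6 (28 min) — total 25+58+69+49+28 = 229 min.
Row-greedy (each worker in turn takes its cheapest remaining task) gives 254 min, worse by 25.
Next-best assignment: Leclerc→Task T4, Costa→Task T6, Ivanova→Task T1, Petrov→Task T2, Lindqvist→Task T7 = 236 min.

Min total: 229 min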